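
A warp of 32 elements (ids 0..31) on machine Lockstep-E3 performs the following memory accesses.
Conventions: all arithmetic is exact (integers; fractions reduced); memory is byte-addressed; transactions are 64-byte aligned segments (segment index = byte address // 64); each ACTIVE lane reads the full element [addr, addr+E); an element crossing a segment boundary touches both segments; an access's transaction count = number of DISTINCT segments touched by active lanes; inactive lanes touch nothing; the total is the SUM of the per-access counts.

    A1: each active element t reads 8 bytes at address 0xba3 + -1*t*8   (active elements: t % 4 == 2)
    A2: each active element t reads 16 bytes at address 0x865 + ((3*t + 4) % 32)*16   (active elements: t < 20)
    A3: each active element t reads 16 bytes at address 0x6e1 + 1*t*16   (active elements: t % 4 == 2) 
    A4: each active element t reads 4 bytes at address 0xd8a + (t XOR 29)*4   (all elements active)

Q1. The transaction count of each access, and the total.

A1: 5 transactions
A2: 8 transactions
A3: 8 transactions
A4: 3 transactions

Answer: 5,8,8,3; total 24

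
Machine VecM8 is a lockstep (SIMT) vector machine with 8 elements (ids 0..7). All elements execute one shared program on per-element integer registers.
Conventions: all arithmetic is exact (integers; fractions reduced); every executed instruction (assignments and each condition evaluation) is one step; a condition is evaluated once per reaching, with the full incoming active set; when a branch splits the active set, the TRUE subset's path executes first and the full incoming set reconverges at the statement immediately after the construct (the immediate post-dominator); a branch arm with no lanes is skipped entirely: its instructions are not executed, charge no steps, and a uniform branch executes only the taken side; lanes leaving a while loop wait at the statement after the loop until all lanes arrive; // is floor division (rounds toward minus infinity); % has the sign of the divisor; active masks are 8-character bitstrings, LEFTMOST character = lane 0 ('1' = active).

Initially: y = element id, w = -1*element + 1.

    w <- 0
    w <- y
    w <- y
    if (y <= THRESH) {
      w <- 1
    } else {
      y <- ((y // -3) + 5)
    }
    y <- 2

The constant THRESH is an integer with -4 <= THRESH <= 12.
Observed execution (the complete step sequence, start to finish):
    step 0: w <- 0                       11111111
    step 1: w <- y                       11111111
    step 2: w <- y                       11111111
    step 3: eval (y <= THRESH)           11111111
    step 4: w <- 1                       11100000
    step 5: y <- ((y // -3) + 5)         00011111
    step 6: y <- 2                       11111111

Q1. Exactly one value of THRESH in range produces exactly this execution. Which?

Answer: THRESH = 2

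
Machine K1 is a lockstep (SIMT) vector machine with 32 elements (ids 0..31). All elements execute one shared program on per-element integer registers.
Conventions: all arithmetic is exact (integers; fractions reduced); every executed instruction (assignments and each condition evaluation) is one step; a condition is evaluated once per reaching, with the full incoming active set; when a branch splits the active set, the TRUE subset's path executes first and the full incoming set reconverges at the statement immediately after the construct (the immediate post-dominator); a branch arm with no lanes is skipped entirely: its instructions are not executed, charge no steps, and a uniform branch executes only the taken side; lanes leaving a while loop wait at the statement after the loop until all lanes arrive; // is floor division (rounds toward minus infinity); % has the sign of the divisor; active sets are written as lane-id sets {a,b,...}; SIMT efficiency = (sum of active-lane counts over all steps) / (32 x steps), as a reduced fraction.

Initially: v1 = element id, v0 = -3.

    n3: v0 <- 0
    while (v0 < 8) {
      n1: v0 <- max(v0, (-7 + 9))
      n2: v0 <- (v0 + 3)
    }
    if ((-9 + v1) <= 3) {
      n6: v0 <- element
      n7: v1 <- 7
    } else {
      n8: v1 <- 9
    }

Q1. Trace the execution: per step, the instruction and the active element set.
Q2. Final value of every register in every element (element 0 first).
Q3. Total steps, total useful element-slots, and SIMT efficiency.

step 0: v0 <- 0                      {0,1,2,3,4,5,6,7,8,9,10,11,12,13,14,15,16,17,18,19,20,21,22,23,24,25,26,27,28,29,30,31}
step 1: eval (v0 < 8)                {0,1,2,3,4,5,6,7,8,9,10,11,12,13,14,15,16,17,18,19,20,21,22,23,24,25,26,27,28,29,30,31}
step 2: v0 <- max(v0, (-7 + 9))      {0,1,2,3,4,5,6,7,8,9,10,11,12,13,14,15,16,17,18,19,20,21,22,23,24,25,26,27,28,29,30,31}
step 3: v0 <- (v0 + 3)               {0,1,2,3,4,5,6,7,8,9,10,11,12,13,14,15,16,17,18,19,20,21,22,23,24,25,26,27,28,29,30,31}
step 4: eval (v0 < 8)                {0,1,2,3,4,5,6,7,8,9,10,11,12,13,14,15,16,17,18,19,20,21,22,23,24,25,26,27,28,29,30,31}
step 5: v0 <- max(v0, (-7 + 9))      {0,1,2,3,4,5,6,7,8,9,10,11,12,13,14,15,16,17,18,19,20,21,22,23,24,25,26,27,28,29,30,31}
step 6: v0 <- (v0 + 3)               {0,1,2,3,4,5,6,7,8,9,10,11,12,13,14,15,16,17,18,19,20,21,22,23,24,25,26,27,28,29,30,31}
step 7: eval (v0 < 8)                {0,1,2,3,4,5,6,7,8,9,10,11,12,13,14,15,16,17,18,19,20,21,22,23,24,25,26,27,28,29,30,31}
step 8: eval ((-9 + v1) <= 3)        {0,1,2,3,4,5,6,7,8,9,10,11,12,13,14,15,16,17,18,19,20,21,22,23,24,25,26,27,28,29,30,31}
step 9: v0 <- element                {0,1,2,3,4,5,6,7,8,9,10,11,12}
step 10: v1 <- 7                      {0,1,2,3,4,5,6,7,8,9,10,11,12}
step 11: v1 <- 9                      {13,14,15,16,17,18,19,20,21,22,23,24,25,26,27,28,29,30,31}

Answer: 12 steps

v1: 7,7,7,7,7,7,7,7,7,7,7,7,7,9,9,9,9,9,9,9,9,9,9,9,9,9,9,9,9,9,9,9
v0: 0,1,2,3,4,5,6,7,8,9,10,11,12,8,8,8,8,8,8,8,8,8,8,8,8,8,8,8,8,8,8,8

steps = 12; useful = 333; efficiency = 333/384 = 111/128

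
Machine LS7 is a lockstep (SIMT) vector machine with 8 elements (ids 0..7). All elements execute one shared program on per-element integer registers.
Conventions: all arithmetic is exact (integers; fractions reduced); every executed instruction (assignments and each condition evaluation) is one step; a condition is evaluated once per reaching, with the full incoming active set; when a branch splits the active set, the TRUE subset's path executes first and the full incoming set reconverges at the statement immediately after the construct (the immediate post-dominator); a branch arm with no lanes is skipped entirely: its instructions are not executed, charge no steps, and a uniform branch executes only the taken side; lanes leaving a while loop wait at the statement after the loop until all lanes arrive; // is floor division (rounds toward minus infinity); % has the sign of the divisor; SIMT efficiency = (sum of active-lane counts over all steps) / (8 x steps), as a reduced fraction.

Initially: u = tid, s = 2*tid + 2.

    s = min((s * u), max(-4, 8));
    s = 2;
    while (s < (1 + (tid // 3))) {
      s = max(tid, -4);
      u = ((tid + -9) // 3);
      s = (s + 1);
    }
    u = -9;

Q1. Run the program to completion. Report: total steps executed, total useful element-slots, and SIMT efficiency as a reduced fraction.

Answer: 8 steps, 40 useful, 5/8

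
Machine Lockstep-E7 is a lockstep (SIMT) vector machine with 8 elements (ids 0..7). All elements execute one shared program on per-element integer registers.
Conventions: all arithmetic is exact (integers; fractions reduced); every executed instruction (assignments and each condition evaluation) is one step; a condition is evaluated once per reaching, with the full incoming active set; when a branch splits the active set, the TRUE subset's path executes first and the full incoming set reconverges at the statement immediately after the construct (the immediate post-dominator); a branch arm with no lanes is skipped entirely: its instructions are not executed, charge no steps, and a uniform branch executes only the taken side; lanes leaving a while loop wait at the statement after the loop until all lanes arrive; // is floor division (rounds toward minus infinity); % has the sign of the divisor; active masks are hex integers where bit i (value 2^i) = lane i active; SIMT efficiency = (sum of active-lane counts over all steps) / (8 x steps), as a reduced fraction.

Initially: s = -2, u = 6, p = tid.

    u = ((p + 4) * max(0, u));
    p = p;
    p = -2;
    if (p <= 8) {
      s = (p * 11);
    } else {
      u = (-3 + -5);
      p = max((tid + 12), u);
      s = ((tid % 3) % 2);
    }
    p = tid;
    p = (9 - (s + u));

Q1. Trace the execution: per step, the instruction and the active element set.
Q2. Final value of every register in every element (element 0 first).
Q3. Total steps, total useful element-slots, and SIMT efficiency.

step 0: u <- ((p + 4) * max(0, u))   0xff
step 1: p <- p                       0xff
step 2: p <- -2                      0xff
step 3: eval (p <= 8)                0xff
step 4: s <- (p * 11)                0xff
step 5: p <- tid                     0xff
step 6: p <- (9 - (s + u))           0xff

Answer: 7 steps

s: -22,-22,-22,-22,-22,-22,-22,-22
u: 24,30,36,42,48,54,60,66
p: 7,1,-5,-11,-17,-23,-29,-35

steps = 7; useful = 56; efficiency = 56/56 = 1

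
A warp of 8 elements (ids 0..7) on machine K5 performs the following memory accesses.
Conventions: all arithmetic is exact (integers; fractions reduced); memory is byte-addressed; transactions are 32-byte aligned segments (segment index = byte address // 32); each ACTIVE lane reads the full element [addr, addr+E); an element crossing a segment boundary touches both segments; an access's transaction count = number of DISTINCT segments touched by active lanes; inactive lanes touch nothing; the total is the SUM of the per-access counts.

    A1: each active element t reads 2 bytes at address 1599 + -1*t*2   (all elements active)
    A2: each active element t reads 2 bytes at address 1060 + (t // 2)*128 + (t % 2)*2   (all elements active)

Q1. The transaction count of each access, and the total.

A1: 2 transactions
A2: 4 transactions

Answer: 2,4; total 6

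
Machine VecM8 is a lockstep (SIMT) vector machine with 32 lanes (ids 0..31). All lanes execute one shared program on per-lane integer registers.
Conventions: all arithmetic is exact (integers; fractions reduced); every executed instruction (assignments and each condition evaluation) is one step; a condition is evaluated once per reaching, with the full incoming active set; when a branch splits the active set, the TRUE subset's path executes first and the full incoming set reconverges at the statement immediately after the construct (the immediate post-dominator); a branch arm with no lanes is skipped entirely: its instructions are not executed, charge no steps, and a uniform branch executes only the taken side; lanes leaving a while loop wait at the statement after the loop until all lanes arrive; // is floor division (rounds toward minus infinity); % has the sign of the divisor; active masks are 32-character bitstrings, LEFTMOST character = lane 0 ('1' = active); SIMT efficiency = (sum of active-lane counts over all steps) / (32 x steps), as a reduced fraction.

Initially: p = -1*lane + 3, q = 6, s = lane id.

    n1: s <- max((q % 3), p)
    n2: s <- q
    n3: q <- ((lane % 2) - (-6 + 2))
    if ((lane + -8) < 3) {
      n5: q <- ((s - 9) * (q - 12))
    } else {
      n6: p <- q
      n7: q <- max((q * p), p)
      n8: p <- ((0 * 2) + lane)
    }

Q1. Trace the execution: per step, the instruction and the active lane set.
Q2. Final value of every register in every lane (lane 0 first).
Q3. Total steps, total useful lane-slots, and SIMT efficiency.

step 0: s <- max((q % 3), p)         11111111111111111111111111111111
step 1: s <- q                       11111111111111111111111111111111
step 2: q <- ((lane % 2) - (-6 + 2)) 11111111111111111111111111111111
step 3: eval ((lane + -8) < 3)       11111111111111111111111111111111
step 4: q <- ((s - 9) * (q - 12))    11111111111000000000000000000000
step 5: p <- q                       00000000000111111111111111111111
step 6: q <- max((q * p), p)         00000000000111111111111111111111
step 7: p <- ((0 * 2) + lane)        00000000000111111111111111111111

Answer: 8 steps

p: 3,2,1,0,-1,-2,-3,-4,-5,-6,-7,11,12,13,14,15,16,17,18,19,20,21,22,23,24,25,26,27,28,29,30,31
q: 24,21,24,21,24,21,24,21,24,21,24,25,16,25,16,25,16,25,16,25,16,25,16,25,16,25,16,25,16,25,16,25
s: 6,6,6,6,6,6,6,6,6,6,6,6,6,6,6,6,6,6,6,6,6,6,6,6,6,6,6,6,6,6,6,6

steps = 8; useful = 202; efficiency = 202/256 = 101/128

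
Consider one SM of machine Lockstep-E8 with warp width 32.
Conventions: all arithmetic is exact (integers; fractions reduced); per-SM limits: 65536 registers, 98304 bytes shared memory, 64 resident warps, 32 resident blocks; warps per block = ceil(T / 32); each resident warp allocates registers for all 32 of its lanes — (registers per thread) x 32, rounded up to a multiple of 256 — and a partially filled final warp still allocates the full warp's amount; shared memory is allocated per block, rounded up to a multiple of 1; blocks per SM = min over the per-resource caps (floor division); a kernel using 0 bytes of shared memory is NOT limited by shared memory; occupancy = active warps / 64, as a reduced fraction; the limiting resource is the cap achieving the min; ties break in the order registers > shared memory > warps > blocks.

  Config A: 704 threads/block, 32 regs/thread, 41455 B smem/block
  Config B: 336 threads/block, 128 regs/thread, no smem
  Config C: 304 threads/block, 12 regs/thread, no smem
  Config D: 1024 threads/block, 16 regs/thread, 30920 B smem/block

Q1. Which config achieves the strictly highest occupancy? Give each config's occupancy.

occupancies: A 11/16, B 11/64, C 15/16, D 1

Answer: D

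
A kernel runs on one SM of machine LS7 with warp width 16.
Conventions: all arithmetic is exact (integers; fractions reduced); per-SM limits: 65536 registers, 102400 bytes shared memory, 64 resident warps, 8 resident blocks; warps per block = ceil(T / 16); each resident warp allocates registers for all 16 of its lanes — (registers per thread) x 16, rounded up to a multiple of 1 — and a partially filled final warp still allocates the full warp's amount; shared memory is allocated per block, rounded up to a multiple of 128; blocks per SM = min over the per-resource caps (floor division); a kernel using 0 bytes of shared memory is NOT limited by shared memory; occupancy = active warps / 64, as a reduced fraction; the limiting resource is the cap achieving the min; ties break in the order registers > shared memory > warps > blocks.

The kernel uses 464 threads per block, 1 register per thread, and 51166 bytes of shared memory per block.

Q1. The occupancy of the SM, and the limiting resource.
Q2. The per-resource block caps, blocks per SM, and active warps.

Answer: occupancy 29/32, limited by shared memory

registers: 141 blocks
shared memory: 2 blocks
warps: 2 blocks
blocks: 8 blocks

Answer: 2 blocks, 58 active warps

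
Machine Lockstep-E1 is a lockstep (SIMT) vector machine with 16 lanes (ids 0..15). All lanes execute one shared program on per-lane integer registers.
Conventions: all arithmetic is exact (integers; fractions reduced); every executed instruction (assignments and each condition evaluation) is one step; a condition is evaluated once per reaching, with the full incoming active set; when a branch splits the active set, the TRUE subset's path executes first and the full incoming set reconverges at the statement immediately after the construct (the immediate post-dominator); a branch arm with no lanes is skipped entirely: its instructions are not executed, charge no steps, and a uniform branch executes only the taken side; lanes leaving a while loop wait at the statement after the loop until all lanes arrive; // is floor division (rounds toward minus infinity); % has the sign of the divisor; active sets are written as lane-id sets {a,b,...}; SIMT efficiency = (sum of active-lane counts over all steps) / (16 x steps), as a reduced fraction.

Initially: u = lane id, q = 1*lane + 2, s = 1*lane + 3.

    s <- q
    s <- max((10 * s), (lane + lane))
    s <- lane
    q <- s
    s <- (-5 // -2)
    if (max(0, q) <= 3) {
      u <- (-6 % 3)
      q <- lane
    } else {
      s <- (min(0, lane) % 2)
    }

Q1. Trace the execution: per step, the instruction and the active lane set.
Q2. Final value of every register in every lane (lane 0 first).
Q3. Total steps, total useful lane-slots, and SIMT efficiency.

step 0: s <- q                       {0,1,2,3,4,5,6,7,8,9,10,11,12,13,14,15}
step 1: s <- max((10 * s), (lane + lane)) {0,1,2,3,4,5,6,7,8,9,10,11,12,13,14,15}
step 2: s <- lane                    {0,1,2,3,4,5,6,7,8,9,10,11,12,13,14,15}
step 3: q <- s                       {0,1,2,3,4,5,6,7,8,9,10,11,12,13,14,15}
step 4: s <- (-5 // -2)              {0,1,2,3,4,5,6,7,8,9,10,11,12,13,14,15}
step 5: eval (max(0, q) <= 3)        {0,1,2,3,4,5,6,7,8,9,10,11,12,13,14,15}
step 6: u <- (-6 % 3)                {0,1,2,3}
step 7: q <- lane                    {0,1,2,3}
step 8: s <- (min(0, lane) % 2)      {4,5,6,7,8,9,10,11,12,13,14,15}

Answer: 9 steps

u: 0,0,0,0,4,5,6,7,8,9,10,11,12,13,14,15
q: 0,1,2,3,4,5,6,7,8,9,10,11,12,13,14,15
s: 2,2,2,2,0,0,0,0,0,0,0,0,0,0,0,0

steps = 9; useful = 116; efficiency = 116/144 = 29/36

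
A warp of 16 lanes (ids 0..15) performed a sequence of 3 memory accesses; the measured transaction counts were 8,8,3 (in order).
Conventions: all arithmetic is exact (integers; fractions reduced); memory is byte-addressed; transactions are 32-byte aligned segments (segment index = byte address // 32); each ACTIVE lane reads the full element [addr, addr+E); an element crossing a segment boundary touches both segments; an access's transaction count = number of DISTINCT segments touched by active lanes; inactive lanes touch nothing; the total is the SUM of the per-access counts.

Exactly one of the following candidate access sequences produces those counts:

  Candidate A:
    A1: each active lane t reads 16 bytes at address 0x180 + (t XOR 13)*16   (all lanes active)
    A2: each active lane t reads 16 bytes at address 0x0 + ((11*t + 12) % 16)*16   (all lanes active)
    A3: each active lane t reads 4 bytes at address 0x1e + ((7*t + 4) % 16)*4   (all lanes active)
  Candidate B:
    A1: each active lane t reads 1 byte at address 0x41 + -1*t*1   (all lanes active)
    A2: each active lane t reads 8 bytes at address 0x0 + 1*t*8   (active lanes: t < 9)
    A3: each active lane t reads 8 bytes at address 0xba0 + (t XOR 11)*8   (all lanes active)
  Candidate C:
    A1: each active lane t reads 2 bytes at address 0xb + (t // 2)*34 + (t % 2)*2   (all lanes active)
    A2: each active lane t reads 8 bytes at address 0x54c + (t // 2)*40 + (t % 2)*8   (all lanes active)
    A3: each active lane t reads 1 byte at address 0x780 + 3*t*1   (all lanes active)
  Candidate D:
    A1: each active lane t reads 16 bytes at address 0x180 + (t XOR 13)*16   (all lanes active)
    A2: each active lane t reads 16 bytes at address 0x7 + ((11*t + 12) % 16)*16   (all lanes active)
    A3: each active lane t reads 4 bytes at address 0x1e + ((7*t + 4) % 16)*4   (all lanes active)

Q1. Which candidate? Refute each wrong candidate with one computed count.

B: A1 gives 2 transactions, not 8
C: A2 gives 10 transactions, not 8
D: A2 gives 9 transactions, not 8
A: all counts match (8,8,3)

Answer: A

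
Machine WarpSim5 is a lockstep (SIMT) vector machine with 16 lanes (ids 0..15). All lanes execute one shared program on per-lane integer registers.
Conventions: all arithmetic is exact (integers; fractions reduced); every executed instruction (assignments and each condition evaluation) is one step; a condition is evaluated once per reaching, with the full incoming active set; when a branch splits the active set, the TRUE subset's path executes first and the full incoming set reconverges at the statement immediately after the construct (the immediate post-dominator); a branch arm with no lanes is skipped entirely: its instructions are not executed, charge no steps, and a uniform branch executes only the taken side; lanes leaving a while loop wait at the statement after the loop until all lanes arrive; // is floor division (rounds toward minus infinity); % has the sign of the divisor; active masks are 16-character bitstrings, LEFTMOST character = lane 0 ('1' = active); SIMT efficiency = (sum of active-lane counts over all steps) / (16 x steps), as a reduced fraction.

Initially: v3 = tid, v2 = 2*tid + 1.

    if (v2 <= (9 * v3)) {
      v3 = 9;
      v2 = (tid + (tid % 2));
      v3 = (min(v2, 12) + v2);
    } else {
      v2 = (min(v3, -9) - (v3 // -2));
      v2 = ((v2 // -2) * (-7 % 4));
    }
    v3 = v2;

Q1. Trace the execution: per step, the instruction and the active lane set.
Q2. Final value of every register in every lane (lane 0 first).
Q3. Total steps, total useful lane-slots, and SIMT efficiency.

step 0: eval (v2 <= (9 * v3))        1111111111111111
step 1: v3 <- 9                      0111111111111111
step 2: v2 <- (tid + (tid % 2))      0111111111111111
step 3: v3 <- (min(v2, 12) + v2)     0111111111111111
step 4: v2 <- (min(v3, -9) - (v3 // -2)) 1000000000000000
step 5: v2 <- ((v2 // -2) * (-7 % 4)) 1000000000000000
step 6: v3 <- v2                     1111111111111111

Answer: 7 steps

v3: 4,2,2,4,4,6,6,8,8,10,10,12,12,14,14,16
v2: 4,2,2,4,4,6,6,8,8,10,10,12,12,14,14,16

steps = 7; useful = 79; efficiency = 79/112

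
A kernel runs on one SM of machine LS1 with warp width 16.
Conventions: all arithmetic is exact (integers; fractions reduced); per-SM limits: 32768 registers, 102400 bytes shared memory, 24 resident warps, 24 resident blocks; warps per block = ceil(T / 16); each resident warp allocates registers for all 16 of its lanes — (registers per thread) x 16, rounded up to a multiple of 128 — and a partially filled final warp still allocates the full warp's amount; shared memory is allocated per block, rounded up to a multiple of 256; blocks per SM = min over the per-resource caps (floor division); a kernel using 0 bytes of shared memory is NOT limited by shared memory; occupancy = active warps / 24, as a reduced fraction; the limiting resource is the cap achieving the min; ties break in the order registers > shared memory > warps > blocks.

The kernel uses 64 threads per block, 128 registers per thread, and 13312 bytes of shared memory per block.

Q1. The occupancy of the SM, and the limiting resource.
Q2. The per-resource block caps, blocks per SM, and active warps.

Answer: occupancy 2/3, limited by registers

registers: 4 blocks
shared memory: 7 blocks
warps: 6 blocks
blocks: 24 blocks

Answer: 4 blocks, 16 active warps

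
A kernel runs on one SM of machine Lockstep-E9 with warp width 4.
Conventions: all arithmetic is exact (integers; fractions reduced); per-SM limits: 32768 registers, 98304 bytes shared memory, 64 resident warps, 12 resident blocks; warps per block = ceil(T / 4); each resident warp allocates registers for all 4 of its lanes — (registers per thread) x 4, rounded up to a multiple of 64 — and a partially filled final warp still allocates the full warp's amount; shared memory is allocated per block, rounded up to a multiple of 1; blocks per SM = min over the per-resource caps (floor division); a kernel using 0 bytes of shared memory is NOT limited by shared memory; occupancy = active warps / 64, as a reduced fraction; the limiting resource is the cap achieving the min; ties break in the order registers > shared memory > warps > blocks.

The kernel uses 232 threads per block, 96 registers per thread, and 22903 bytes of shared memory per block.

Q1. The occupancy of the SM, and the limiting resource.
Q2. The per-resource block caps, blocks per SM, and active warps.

Answer: occupancy 29/32, limited by registers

registers: 1 block
shared memory: 4 blocks
warps: 1 block
blocks: 12 blocks

Answer: 1 block, 58 active warps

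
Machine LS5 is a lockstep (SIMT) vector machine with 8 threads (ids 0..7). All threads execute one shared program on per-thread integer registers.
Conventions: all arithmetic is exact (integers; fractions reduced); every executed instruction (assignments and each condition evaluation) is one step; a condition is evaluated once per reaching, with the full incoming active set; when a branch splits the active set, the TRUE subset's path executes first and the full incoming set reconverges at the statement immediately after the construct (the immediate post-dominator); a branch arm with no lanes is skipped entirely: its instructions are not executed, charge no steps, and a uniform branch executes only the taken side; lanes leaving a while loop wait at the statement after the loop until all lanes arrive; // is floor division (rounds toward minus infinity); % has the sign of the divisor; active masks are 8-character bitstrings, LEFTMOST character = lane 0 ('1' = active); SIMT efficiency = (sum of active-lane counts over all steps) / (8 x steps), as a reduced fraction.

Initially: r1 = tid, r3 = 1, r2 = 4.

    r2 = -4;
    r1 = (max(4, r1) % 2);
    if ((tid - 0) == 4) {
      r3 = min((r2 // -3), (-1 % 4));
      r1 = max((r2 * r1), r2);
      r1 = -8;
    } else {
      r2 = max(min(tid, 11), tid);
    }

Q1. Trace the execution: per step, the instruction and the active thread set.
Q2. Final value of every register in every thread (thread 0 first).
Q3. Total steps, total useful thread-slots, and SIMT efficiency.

step 0: r2 <- -4                     11111111
step 1: r1 <- (max(4, r1) % 2)       11111111
step 2: eval ((tid - 0) == 4)        11111111
step 3: r3 <- min((r2 // -3), (-1 % 4)) 00001000
step 4: r1 <- max((r2 * r1), r2)     00001000
step 5: r1 <- -8                     00001000
step 6: r2 <- max(min(tid, 11), tid) 11110111

Answer: 7 steps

r1: 0,0,0,0,-8,1,0,1
r3: 1,1,1,1,1,1,1,1
r2: 0,1,2,3,-4,5,6,7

steps = 7; useful = 34; efficiency = 34/56 = 17/28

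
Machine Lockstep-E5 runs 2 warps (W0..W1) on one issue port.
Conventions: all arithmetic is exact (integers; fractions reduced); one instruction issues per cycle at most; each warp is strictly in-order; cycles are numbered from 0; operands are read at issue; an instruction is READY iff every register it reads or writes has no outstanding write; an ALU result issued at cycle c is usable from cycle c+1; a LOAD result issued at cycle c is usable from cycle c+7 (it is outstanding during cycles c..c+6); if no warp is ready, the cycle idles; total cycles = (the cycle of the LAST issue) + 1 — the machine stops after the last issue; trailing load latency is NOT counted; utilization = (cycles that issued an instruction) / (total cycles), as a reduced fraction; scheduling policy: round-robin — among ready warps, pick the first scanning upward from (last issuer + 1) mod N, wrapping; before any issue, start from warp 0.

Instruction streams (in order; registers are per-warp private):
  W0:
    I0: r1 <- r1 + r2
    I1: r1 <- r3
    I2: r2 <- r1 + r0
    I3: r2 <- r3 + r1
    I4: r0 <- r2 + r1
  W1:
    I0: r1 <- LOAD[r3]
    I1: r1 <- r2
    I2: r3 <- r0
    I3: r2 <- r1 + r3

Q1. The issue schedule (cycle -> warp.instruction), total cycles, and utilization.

cycle 0: W0.I0
cycle 1: W1.I0
cycle 2: W0.I1
cycle 3: W0.I2
cycle 4: W0.I3
cycle 5: W0.I4
cycle 6: idle
cycle 7: idle
cycle 8: W1.I1
cycle 9: W1.I2
cycle 10: W1.I3

Answer: 11 cycles, utilization 9/11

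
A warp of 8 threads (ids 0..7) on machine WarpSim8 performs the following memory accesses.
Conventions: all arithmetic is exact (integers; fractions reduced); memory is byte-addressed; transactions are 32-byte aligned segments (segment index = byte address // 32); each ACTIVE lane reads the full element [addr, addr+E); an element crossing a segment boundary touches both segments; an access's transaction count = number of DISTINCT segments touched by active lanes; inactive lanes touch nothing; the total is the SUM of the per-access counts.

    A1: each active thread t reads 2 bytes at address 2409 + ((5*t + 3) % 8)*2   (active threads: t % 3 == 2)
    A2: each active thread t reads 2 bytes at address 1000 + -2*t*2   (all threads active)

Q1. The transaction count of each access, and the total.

A1: 1 transaction
A2: 2 transactions

Answer: 1,2; total 3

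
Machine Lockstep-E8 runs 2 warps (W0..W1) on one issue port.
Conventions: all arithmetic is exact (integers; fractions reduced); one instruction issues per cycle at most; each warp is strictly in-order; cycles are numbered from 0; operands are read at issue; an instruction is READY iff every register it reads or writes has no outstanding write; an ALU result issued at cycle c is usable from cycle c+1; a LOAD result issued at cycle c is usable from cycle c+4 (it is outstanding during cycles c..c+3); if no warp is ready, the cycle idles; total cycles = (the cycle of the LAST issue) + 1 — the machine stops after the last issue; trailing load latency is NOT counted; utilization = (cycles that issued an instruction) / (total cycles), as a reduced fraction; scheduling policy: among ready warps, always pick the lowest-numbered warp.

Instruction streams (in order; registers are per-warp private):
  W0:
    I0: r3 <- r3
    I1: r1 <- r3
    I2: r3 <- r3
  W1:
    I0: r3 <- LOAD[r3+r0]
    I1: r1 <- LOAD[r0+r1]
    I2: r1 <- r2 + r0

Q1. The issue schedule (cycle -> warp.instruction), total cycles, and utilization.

cycle 0: W0.I0
cycle 1: W0.I1
cycle 2: W0.I2
cycle 3: W1.I0
cycle 4: W1.I1
cycle 5: idle
cycle 6: idle
cycle 7: idle
cycle 8: W1.I2

Answer: 9 cycles, utilization 2/3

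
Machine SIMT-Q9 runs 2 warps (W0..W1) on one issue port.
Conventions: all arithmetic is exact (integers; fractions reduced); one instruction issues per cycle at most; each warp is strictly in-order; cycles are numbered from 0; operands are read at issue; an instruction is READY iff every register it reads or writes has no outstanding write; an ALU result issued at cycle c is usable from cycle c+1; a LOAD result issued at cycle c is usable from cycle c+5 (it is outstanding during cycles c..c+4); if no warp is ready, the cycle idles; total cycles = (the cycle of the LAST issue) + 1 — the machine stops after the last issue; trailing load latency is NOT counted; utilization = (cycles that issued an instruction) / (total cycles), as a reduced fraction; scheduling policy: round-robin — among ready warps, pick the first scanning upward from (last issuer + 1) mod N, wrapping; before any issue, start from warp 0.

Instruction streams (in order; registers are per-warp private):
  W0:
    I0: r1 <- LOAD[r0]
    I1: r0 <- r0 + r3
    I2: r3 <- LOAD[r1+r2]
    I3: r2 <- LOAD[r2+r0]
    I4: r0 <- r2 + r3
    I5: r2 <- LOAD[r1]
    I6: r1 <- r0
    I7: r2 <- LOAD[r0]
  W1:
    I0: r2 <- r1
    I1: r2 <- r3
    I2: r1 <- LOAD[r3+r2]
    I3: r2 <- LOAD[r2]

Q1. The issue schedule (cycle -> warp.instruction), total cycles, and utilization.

cycle 0: W0.I0
cycle 1: W1.I0
cycle 2: W0.I1
cycle 3: W1.I1
cycle 4: W1.I2
cycle 5: W0.I2
cycle 6: W1.I3
cycle 7: W0.I3
cycle 8: idle
cycle 9: idle
cycle 10: idle
cycle 11: idle
cycle 12: W0.I4
cycle 13: W0.I5
cycle 14: W0.I6
cycle 15: idle
cycle 16: idle
cycle 17: idle
cycle 18: W0.I7

Answer: 19 cycles, utilization 12/19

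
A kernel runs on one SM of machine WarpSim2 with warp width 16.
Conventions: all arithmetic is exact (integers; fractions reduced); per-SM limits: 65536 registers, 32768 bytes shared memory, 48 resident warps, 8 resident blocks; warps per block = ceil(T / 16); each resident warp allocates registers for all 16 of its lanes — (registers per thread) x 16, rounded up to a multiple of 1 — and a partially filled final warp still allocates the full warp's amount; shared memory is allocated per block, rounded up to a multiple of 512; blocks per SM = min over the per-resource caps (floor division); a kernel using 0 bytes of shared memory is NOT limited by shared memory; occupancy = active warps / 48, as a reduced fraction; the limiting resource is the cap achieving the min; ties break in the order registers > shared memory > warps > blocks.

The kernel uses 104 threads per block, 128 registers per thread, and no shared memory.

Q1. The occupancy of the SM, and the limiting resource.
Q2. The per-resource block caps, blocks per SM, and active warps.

Answer: occupancy 7/12, limited by registers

registers: 4 blocks
shared memory: no limit (kernel uses none)
warps: 6 blocks
blocks: 8 blocks

Answer: 4 blocks, 28 active warps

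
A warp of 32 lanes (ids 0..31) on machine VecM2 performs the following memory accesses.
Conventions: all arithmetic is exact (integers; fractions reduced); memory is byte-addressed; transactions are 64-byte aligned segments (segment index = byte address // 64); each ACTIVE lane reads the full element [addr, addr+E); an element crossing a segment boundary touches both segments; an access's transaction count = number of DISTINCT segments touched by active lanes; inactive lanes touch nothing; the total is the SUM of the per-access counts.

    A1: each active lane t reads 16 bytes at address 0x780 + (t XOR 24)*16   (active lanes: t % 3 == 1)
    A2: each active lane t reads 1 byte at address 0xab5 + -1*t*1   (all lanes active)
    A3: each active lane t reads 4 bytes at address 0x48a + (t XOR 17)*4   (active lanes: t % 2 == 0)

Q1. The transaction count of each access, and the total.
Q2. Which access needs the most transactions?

A1: 8 transactions
A2: 1 transaction
A3: 3 transactions

Answer: 8,1,3; total 12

Answer: A1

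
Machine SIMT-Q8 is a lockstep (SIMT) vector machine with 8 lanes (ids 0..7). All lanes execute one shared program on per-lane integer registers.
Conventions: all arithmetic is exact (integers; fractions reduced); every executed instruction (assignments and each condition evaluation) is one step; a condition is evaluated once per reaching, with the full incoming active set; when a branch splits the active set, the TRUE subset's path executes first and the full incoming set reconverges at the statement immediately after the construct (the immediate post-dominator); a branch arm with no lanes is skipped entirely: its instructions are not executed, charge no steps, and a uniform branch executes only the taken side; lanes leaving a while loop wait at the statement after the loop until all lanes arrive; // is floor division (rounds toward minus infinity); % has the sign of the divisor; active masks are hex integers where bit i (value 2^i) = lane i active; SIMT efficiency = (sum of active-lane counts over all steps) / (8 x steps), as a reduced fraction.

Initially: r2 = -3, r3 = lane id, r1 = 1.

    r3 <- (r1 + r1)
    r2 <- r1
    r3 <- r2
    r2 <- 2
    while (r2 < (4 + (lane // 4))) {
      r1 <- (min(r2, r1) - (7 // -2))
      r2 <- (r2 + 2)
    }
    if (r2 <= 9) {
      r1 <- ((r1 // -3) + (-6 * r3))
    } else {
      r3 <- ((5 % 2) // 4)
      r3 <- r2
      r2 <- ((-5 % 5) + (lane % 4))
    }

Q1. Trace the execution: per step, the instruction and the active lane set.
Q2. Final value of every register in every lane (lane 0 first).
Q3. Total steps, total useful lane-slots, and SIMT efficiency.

step 0: r3 <- (r1 + r1)              0xff
step 1: r2 <- r1                     0xff
step 2: r3 <- r2                     0xff
step 3: r2 <- 2                      0xff
step 4: eval (r2 < (4 + (lane // 4))) 0xff
step 5: r1 <- (min(r2, r1) - (7 // -2)) 0xff
step 6: r2 <- (r2 + 2)               0xff
step 7: eval (r2 < (4 + (lane // 4))) 0xff
step 8: r1 <- (min(r2, r1) - (7 // -2)) 0xf0
step 9: r2 <- (r2 + 2)               0xf0
step 10: eval (r2 < (4 + (lane // 4))) 0xf0
step 11: eval (r2 <= 9)               0xff
step 12: r1 <- ((r1 // -3) + (-6 * r3)) 0xff

Answer: 13 steps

r2: 4,4,4,4,6,6,6,6
r3: 1,1,1,1,1,1,1,1
r1: -8,-8,-8,-8,-9,-9,-9,-9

steps = 13; useful = 92; efficiency = 92/104 = 23/26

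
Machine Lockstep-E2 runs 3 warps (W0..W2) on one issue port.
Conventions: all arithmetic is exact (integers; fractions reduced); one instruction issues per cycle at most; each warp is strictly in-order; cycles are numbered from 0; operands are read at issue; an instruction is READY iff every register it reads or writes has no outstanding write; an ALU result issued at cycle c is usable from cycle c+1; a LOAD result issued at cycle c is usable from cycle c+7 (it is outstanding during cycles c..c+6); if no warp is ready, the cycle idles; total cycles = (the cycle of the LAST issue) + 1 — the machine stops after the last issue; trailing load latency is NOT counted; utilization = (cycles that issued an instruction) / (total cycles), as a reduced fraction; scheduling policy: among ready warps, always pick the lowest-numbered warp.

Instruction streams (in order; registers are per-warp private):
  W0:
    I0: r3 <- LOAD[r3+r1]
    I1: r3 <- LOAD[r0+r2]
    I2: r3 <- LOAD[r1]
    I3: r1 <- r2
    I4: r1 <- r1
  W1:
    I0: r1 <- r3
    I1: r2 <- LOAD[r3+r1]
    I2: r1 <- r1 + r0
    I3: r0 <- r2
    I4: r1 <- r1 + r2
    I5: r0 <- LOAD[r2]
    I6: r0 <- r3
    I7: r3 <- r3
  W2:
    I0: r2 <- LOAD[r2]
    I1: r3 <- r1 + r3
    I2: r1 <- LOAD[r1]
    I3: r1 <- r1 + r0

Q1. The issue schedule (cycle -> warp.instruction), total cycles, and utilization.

cycle 0: W0.I0
cycle 1: W1.I0
cycle 2: W1.I1
cycle 3: W1.I2
cycle 4: W2.I0
cycle 5: W2.I1
cycle 6: W2.I2
cycle 7: W0.I1
cycle 8: idle
cycle 9: W1.I3
cycle 10: W1.I4
cycle 11: W1.I5
cycle 12: idle
cycle 13: W2.I3
cycle 14: W0.I2
cycle 15: W0.I3
cycle 16: W0.I4
cycle 17: idle
cycle 18: W1.I6
cycle 19: W1.I7

Answer: 20 cycles, utilization 17/20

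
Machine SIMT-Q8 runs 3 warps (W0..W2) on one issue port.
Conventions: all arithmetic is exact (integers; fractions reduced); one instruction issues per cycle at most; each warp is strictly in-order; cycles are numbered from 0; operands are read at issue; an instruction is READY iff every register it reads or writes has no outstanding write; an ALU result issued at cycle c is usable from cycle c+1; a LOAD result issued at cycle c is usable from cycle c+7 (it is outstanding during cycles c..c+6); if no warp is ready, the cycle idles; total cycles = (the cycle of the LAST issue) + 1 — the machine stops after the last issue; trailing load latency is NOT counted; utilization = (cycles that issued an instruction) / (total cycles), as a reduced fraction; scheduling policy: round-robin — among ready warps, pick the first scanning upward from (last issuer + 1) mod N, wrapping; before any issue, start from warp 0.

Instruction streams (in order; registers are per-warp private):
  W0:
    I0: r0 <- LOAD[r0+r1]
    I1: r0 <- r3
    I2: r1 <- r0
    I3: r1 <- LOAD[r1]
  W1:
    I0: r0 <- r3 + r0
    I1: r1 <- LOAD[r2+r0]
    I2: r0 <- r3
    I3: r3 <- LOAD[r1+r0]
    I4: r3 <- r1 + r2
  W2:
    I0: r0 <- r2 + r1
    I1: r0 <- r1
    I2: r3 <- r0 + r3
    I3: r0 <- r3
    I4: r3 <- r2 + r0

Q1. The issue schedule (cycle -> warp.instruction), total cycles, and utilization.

cycle 0: W0.I0
cycle 1: W1.I0
cycle 2: W2.I0
cycle 3: W1.I1
cycle 4: W2.I1
cycle 5: W1.I2
cycle 6: W2.I2
cycle 7: W0.I1
cycle 8: W2.I3
cycle 9: W0.I2
cycle 10: W1.I3
cycle 11: W2.I4
cycle 12: W0.I3
cycle 13: idle
cycle 14: idle
cycle 15: idle
cycle 16: idle
cycle 17: W1.I4

Answer: 18 cycles, utilization 7/9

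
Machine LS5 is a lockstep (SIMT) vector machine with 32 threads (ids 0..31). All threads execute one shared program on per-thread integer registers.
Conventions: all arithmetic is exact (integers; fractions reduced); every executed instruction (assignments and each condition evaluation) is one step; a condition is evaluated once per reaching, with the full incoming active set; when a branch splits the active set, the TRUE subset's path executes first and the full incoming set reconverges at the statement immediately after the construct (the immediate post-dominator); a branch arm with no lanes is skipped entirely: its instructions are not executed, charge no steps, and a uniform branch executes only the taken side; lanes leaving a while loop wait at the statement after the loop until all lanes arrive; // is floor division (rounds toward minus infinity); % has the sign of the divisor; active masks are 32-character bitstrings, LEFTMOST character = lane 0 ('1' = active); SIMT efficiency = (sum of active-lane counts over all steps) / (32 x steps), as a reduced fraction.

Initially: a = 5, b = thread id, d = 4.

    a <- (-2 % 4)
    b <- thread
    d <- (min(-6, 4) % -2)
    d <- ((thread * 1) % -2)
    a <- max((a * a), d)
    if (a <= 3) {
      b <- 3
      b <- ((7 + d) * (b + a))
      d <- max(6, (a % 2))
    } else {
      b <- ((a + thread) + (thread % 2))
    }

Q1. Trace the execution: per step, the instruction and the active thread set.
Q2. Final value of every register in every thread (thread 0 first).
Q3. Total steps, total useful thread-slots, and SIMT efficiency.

step 0: a <- (-2 % 4)                11111111111111111111111111111111
step 1: b <- thread                  11111111111111111111111111111111
step 2: d <- (min(-6, 4) % -2)       11111111111111111111111111111111
step 3: d <- ((thread * 1) % -2)     11111111111111111111111111111111
step 4: a <- max((a * a), d)         11111111111111111111111111111111
step 5: eval (a <= 3)                11111111111111111111111111111111
step 6: b <- ((a + thread) + (thread % 2)) 11111111111111111111111111111111

Answer: 7 steps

a: 4,4,4,4,4,4,4,4,4,4,4,4,4,4,4,4,4,4,4,4,4,4,4,4,4,4,4,4,4,4,4,4
b: 4,6,6,8,8,10,10,12,12,14,14,16,16,18,18,20,20,22,22,24,24,26,26,28,28,30,30,32,32,34,34,36
d: 0,-1,0,-1,0,-1,0,-1,0,-1,0,-1,0,-1,0,-1,0,-1,0,-1,0,-1,0,-1,0,-1,0,-1,0,-1,0,-1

steps = 7; useful = 224; efficiency = 224/224 = 1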